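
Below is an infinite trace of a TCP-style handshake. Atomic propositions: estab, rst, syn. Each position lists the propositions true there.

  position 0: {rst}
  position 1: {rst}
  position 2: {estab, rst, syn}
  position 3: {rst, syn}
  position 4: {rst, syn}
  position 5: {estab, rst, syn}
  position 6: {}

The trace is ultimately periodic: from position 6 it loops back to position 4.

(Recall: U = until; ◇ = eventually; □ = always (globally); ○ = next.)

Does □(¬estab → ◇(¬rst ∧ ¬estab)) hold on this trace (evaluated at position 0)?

Satisfied

¬estab → ◇(¬rst ∧ ¬estab) holds at every position 0..6, and those are all positions ever visited, so □(¬estab → ◇(¬rst ∧ ¬estab)) holds.
Positions where ¬estab holds: 0, 1, 3, 4, 6.
Check ◇(¬rst ∧ ¬estab) at each: 0→ok, 1→ok, 3→ok, 4→ok, 6→ok.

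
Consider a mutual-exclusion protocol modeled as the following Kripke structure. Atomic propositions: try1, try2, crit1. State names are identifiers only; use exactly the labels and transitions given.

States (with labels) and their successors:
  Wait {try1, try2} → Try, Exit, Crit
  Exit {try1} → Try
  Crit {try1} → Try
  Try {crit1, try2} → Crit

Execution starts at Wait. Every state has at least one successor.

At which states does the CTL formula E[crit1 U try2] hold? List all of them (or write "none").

States satisfying crit1: {Try}.
States satisfying try2: {Wait, Try}.
States satisfying E[crit1 U try2]: {Wait, Try}.

{Wait, Try}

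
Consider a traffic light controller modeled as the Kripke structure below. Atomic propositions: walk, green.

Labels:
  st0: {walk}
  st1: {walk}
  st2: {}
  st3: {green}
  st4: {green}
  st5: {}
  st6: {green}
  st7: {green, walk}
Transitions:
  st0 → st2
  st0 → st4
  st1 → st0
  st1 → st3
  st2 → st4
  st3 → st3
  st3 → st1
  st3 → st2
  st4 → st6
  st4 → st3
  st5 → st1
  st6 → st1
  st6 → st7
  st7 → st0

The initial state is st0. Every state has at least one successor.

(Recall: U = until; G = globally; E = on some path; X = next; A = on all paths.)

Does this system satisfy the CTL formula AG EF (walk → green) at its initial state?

States satisfying EF (walk → green): {st0, st1, st2, st3, st4, st5, st6, st7}.
States satisfying AG EF (walk → green): {st0, st1, st2, st3, st4, st5, st6, st7}.
Every state reachable from st0 satisfies EF (walk → green).
st0 ∈ Sat(AG EF (walk → green)).

Holds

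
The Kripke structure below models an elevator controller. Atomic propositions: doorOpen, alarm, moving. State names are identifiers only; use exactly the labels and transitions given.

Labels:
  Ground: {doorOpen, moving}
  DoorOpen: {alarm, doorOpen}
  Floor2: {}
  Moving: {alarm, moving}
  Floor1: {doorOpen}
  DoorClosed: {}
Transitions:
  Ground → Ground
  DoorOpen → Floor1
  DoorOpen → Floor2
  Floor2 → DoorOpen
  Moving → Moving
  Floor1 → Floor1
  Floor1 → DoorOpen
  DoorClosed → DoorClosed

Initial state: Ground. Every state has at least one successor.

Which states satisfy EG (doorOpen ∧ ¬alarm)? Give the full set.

States satisfying doorOpen ∧ ¬alarm: {Ground, Floor1}.
States satisfying EG (doorOpen ∧ ¬alarm): {Ground, Floor1}.

{Ground, Floor1}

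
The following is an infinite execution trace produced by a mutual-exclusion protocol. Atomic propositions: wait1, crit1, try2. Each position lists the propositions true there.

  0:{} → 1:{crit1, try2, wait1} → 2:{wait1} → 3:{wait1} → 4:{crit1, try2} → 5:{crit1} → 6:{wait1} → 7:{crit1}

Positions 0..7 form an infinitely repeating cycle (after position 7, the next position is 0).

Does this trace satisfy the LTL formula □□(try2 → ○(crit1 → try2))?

Violated

□(try2 → ○(crit1 → try2)) must hold at every position from 0 onward. It fails at position 0, so □□(try2 → ○(crit1 → try2)) is false.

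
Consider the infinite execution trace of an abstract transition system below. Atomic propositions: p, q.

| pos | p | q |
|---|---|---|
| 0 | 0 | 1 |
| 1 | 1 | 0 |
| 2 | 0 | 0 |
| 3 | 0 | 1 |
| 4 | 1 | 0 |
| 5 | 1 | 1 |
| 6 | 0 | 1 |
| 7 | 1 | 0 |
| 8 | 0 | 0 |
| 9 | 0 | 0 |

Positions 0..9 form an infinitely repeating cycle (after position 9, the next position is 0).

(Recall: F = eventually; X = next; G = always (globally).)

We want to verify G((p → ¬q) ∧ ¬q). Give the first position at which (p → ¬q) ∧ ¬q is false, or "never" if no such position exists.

At position 0 the labels are {q}, so (p → ¬q) ∧ ¬q is false there. This is the first violation.

0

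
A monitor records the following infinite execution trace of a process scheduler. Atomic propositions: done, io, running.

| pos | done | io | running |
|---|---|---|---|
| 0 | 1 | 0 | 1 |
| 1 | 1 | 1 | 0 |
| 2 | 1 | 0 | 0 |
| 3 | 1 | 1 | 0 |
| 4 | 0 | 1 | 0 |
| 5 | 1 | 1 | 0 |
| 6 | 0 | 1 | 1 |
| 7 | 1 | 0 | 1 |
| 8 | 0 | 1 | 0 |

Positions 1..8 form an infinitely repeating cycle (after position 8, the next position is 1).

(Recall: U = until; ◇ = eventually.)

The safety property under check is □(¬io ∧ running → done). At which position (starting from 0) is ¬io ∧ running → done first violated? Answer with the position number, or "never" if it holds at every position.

never

¬io ∧ running → done holds at every position 0..8, and those are all the positions the trace ever visits, so the invariant □(¬io ∧ running → done) is never violated.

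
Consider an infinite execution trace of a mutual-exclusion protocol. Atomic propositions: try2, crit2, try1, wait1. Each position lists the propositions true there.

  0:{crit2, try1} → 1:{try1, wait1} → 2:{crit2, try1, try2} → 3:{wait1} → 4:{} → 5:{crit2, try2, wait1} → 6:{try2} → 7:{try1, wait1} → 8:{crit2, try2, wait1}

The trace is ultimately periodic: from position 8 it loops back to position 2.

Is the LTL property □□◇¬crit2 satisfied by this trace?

□◇¬crit2 holds at every position 0..8, and those are all positions ever visited, so □□◇¬crit2 holds.

Satisfied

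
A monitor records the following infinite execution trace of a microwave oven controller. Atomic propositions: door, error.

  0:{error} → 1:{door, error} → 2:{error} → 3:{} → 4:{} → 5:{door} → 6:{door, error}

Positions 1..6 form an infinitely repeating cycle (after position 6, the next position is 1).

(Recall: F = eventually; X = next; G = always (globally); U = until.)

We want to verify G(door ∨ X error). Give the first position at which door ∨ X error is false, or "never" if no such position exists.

Check door ∨ X error at each position in order: 0 ✓, 1 ✓.
At position 2 the labels are {error} and the next position 3 has {}, so door ∨ X error is false there. This is the first violation.

2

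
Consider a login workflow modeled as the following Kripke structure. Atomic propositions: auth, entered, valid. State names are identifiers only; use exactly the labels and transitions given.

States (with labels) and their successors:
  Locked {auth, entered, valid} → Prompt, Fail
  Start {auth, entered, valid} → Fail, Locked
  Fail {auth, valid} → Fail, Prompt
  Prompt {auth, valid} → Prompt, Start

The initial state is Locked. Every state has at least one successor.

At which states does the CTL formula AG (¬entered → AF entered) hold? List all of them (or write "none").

States satisfying ¬entered → AF entered: {Locked, Start}.
States satisfying AG (¬entered → AF entered): ∅.

none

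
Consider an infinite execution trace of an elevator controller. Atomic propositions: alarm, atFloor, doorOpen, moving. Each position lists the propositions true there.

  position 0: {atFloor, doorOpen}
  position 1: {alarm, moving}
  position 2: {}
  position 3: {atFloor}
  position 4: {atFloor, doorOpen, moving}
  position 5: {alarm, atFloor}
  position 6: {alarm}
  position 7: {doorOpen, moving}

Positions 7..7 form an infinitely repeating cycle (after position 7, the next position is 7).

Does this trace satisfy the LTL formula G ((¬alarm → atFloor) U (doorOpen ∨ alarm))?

(¬alarm → atFloor) U (doorOpen ∨ alarm) must hold at every position from 0 onward. It fails at position 2, so G ((¬alarm → atFloor) U (doorOpen ∨ alarm)) is false.

No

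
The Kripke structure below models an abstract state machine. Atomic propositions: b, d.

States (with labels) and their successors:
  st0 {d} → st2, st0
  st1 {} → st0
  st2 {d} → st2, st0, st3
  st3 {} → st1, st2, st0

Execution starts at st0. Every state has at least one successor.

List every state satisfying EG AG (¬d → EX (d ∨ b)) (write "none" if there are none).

States satisfying AG (¬d → EX (d ∨ b)): {st0, st1, st2, st3}.
States satisfying EG AG (¬d → EX (d ∨ b)): {st0, st1, st2, st3}.

{st0, st1, st2, st3}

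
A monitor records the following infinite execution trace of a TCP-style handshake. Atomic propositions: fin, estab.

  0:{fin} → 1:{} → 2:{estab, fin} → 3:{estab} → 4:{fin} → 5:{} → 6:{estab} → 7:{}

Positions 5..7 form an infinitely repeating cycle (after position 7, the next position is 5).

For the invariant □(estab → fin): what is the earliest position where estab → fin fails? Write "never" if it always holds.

Check estab → fin at each position in order: 0 ✓, 1 ✓, 2 ✓.
At position 3 the labels are {estab}, so estab → fin is false there. This is the first violation.

3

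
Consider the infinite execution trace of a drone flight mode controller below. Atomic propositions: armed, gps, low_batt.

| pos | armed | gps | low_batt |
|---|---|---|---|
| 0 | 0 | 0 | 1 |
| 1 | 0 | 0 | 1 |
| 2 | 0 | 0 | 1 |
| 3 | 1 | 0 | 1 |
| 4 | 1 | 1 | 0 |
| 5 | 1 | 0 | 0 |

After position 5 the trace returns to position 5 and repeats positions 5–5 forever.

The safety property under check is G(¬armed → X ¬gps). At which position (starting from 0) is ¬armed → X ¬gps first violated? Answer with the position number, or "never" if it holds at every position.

never

¬armed → X ¬gps holds at every position 0..5, and those are all the positions the trace ever visits, so the invariant G(¬armed → X ¬gps) is never violated.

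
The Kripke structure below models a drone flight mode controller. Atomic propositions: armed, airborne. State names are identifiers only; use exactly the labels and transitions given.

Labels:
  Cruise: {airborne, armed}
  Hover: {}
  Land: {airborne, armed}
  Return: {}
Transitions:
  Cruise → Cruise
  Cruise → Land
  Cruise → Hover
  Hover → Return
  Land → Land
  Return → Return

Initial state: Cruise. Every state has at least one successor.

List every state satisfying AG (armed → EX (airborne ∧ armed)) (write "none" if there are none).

{Cruise, Hover, Land, Return}

States satisfying armed → EX (airborne ∧ armed): {Cruise, Hover, Land, Return}.
States satisfying AG (armed → EX (airborne ∧ armed)): {Cruise, Hover, Land, Return}.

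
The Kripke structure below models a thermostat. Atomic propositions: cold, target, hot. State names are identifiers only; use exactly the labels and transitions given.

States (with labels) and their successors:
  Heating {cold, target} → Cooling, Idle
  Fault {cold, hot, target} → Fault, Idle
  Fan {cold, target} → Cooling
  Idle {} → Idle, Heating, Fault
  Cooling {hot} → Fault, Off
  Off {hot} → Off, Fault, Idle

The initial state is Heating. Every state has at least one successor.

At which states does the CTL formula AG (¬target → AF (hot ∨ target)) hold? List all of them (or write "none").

States satisfying ¬target → AF (hot ∨ target): {Heating, Fault, Fan, Cooling, Off}.
States satisfying AG (¬target → AF (hot ∨ target)): ∅.

none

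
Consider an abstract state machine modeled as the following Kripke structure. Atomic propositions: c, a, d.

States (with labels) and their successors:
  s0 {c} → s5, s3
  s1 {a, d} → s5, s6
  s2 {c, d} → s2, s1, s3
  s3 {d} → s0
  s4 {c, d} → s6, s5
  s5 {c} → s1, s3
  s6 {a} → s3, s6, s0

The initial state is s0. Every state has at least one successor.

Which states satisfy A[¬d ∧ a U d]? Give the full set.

States satisfying ¬d ∧ a: {s6}.
States satisfying d: {s1, s2, s3, s4}.
States satisfying A[¬d ∧ a U d]: {s1, s2, s3, s4}.

{s1, s2, s3, s4}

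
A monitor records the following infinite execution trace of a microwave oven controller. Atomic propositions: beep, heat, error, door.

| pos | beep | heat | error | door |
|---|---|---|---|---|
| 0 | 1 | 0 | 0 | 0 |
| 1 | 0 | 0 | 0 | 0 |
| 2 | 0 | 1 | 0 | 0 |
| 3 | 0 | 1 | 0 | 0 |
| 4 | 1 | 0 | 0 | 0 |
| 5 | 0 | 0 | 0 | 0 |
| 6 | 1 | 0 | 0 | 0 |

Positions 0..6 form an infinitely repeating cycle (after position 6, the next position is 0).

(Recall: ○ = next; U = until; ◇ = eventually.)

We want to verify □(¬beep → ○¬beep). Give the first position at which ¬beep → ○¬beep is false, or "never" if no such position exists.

Check ¬beep → ○¬beep at each position in order: 0 ✓, 1 ✓, 2 ✓.
At position 3 the labels are {heat} and the next position 4 has {beep}, so ¬beep → ○¬beep is false there. This is the first violation.

3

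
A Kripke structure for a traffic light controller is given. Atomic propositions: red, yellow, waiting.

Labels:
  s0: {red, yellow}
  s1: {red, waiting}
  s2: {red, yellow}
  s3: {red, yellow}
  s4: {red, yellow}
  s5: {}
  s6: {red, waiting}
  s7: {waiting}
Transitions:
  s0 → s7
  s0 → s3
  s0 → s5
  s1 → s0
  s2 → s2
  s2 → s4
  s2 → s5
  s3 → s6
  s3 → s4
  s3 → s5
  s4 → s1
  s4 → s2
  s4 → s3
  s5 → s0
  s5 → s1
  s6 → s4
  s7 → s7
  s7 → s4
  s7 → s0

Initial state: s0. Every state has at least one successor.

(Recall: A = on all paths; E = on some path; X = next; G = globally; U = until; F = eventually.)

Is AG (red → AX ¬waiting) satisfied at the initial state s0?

Violated

States satisfying red → AX ¬waiting: {s1, s2, s5, s6, s7}.
States satisfying AG (red → AX ¬waiting): ∅.
s0 is reachable from s0 and violates red → AX ¬waiting, so AG fails at s0.
s0 ∉ Sat(AG (red → AX ¬waiting)).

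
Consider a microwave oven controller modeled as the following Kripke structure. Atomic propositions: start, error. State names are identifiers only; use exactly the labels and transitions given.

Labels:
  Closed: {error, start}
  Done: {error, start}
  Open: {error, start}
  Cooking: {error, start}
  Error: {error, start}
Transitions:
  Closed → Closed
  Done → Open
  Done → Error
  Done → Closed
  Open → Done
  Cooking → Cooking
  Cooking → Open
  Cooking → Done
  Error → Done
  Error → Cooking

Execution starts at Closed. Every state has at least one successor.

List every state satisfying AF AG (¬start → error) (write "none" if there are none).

{Closed, Done, Open, Cooking, Error}

States satisfying AG (¬start → error): {Closed, Done, Open, Cooking, Error}.
States satisfying AF AG (¬start → error): {Closed, Done, Open, Cooking, Error}.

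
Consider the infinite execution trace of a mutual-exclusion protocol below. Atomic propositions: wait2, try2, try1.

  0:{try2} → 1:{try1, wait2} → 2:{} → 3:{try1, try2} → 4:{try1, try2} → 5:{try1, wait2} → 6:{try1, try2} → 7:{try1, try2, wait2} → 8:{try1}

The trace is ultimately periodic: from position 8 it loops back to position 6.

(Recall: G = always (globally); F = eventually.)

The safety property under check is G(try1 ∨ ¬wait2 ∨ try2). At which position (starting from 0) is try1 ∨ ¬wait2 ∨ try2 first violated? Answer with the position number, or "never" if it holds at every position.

try1 ∨ ¬wait2 ∨ try2 holds at every position 0..8, and those are all the positions the trace ever visits, so the invariant G(try1 ∨ ¬wait2 ∨ try2) is never violated.

never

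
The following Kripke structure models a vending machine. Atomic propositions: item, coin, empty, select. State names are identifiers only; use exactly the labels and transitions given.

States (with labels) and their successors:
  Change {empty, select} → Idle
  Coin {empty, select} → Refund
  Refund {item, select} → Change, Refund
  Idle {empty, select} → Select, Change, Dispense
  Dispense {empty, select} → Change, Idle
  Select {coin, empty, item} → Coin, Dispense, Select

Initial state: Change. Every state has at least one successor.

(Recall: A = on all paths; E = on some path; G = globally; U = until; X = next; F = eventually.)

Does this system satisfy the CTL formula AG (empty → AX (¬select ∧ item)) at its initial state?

States satisfying empty → AX (¬select ∧ item): {Refund}.
States satisfying AG (empty → AX (¬select ∧ item)): ∅.
Change is reachable from Change and violates empty → AX (¬select ∧ item), so AG fails at Change.
Change ∉ Sat(AG (empty → AX (¬select ∧ item))).

Violated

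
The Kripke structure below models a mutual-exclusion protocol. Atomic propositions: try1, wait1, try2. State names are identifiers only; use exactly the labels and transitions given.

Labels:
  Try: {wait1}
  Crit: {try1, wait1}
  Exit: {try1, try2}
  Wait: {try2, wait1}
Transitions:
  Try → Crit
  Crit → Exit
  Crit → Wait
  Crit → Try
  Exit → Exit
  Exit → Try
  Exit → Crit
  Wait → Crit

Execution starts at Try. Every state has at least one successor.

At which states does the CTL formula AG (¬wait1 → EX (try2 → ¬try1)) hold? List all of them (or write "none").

States satisfying ¬wait1 → EX (try2 → ¬try1): {Try, Crit, Exit, Wait}.
States satisfying AG (¬wait1 → EX (try2 → ¬try1)): {Try, Crit, Exit, Wait}.

{Try, Crit, Exit, Wait}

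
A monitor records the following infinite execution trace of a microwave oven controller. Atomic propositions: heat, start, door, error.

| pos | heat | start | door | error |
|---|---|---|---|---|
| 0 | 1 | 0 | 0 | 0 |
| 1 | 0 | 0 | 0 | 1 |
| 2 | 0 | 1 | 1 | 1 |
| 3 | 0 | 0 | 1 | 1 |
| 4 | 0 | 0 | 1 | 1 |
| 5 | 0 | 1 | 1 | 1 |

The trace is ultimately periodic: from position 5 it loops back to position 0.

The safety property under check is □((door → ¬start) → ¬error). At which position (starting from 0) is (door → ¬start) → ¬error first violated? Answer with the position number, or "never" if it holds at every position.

1

Check (door → ¬start) → ¬error at each position in order: 0 ✓.
At position 1 the labels are {error}, so (door → ¬start) → ¬error is false there. This is the first violation.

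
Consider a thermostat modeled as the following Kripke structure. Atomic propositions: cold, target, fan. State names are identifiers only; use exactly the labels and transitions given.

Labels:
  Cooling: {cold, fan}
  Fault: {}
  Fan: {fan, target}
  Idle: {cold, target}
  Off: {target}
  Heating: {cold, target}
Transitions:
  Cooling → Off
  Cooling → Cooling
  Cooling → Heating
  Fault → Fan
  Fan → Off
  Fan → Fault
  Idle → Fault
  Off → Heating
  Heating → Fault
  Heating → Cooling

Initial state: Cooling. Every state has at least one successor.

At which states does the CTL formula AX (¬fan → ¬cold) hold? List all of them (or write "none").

{Fault, Fan, Idle, Heating}

States satisfying ¬fan → ¬cold: {Cooling, Fault, Fan, Off}.
States satisfying AX (¬fan → ¬cold): {Fault, Fan, Idle, Heating}.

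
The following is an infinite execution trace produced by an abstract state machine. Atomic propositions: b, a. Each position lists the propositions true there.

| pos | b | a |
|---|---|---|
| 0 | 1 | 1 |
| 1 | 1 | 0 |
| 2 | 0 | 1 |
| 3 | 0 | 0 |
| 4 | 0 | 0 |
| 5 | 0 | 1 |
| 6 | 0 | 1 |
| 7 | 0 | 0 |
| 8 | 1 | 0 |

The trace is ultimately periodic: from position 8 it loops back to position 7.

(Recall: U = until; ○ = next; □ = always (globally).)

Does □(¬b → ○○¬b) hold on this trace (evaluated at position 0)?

¬b → ○○¬b must hold at every position from 0 onward. It fails at position 6, so □(¬b → ○○¬b) is false.
Positions where ¬b holds: 2, 3, 4, 5, 6, 7.
Check ○○¬b at each: 2→ok, 3→ok, 4→ok, 5→ok, 6→fails, 7→ok.

Violated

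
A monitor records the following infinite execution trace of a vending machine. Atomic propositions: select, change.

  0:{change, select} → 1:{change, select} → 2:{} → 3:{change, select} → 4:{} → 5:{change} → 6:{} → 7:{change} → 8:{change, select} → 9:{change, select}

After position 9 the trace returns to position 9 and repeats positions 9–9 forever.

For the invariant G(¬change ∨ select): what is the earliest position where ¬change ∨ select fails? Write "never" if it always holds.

Check ¬change ∨ select at each position in order: 0 ✓, 1 ✓, 2 ✓, 3 ✓, 4 ✓.
At position 5 the labels are {change}, so ¬change ∨ select is false there. This is the first violation.

5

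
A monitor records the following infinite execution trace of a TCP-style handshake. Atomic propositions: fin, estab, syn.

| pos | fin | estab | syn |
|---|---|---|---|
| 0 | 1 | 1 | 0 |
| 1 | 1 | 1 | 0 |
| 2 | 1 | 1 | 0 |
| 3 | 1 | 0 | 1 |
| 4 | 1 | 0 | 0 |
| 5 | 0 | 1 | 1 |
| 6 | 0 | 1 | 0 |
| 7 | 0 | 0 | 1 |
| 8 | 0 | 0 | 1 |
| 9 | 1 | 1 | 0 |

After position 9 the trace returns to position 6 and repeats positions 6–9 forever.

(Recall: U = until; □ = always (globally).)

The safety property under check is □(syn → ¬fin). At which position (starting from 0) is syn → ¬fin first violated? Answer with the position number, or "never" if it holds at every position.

Check syn → ¬fin at each position in order: 0 ✓, 1 ✓, 2 ✓.
At position 3 the labels are {fin, syn}, so syn → ¬fin is false there. This is the first violation.

3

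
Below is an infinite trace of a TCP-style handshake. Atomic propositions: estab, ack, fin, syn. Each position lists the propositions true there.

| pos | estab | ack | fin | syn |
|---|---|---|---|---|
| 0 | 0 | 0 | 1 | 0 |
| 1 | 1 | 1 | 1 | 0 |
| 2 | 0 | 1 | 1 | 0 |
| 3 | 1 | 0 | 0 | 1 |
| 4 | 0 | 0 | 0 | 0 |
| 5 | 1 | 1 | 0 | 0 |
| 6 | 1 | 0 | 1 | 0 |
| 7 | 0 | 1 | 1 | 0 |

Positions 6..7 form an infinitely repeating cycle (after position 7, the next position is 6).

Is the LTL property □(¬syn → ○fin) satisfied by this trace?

Does not hold

¬syn → ○fin must hold at every position from 0 onward. It fails at position 2, so □(¬syn → ○fin) is false.
Positions where ¬syn holds: 0, 1, 2, 4, 5, 6, 7.
Check ○fin at each: 0→ok, 1→ok, 2→fails, 4→fails, 5→ok, 6→ok, 7→ok.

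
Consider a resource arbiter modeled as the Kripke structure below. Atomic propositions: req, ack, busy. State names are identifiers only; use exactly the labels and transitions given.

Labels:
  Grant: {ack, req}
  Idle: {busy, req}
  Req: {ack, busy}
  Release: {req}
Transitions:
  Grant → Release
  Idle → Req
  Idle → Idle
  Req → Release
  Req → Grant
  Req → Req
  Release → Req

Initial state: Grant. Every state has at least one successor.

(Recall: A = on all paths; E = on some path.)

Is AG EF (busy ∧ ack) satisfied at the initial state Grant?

Holds

States satisfying EF (busy ∧ ack): {Grant, Idle, Req, Release}.
States satisfying AG EF (busy ∧ ack): {Grant, Idle, Req, Release}.
Every state reachable from Grant satisfies EF (busy ∧ ack).
Grant ∈ Sat(AG EF (busy ∧ ack)).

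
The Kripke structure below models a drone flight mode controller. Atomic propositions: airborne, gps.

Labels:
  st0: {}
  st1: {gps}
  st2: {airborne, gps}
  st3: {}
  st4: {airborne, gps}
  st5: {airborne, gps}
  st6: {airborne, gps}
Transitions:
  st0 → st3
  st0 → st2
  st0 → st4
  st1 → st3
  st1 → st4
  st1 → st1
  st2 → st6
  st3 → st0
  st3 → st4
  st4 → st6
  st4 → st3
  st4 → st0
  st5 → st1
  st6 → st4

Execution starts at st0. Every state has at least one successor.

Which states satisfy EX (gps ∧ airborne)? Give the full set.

States satisfying gps ∧ airborne: {st2, st4, st5, st6}.
States satisfying EX (gps ∧ airborne): {st0, st1, st2, st3, st4, st6}.

{st0, st1, st2, st3, st4, st6}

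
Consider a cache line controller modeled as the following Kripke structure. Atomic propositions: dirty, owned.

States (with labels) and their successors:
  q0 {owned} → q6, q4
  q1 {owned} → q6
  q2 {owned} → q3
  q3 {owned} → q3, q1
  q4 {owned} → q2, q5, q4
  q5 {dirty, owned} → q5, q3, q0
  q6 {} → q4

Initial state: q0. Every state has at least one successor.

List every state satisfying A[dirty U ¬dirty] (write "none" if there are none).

States satisfying dirty: {q5}.
States satisfying ¬dirty: {q0, q1, q2, q3, q4, q6}.
States satisfying A[dirty U ¬dirty]: {q0, q1, q2, q3, q4, q6}.

{q0, q1, q2, q3, q4, q6}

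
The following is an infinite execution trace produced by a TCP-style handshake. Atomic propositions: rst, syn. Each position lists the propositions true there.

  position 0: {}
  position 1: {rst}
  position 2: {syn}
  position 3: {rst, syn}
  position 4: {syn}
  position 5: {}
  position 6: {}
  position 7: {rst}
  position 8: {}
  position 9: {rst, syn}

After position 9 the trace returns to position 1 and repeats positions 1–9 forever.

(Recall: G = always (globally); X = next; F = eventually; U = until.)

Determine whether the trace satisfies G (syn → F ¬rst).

Satisfied

syn → F ¬rst holds at every position 0..9, and those are all positions ever visited, so G (syn → F ¬rst) holds.
Positions where syn holds: 2, 3, 4, 9.
Check F ¬rst at each: 2→ok, 3→ok, 4→ok, 9→ok.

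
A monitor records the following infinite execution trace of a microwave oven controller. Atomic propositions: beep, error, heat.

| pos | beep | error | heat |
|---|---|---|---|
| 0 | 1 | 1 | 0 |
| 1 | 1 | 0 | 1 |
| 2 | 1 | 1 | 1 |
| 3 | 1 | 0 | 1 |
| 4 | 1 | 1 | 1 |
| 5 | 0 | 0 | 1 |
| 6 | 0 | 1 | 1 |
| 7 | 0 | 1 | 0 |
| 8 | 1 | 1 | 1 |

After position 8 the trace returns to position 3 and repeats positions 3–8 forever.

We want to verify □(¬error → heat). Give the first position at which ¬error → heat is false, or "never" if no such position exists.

never

¬error → heat holds at every position 0..8, and those are all the positions the trace ever visits, so the invariant □(¬error → heat) is never violated.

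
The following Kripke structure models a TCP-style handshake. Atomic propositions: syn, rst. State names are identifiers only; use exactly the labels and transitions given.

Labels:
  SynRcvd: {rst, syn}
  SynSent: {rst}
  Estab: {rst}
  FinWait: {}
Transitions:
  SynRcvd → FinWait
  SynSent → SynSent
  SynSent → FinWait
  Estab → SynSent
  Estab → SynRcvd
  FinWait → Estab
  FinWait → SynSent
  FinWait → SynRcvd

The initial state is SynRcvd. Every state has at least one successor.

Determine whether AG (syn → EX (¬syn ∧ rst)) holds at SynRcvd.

Does not hold

States satisfying syn → EX (¬syn ∧ rst): {SynSent, Estab, FinWait}.
States satisfying AG (syn → EX (¬syn ∧ rst)): ∅.
SynRcvd is reachable from SynRcvd and violates syn → EX (¬syn ∧ rst), so AG fails at SynRcvd.
SynRcvd ∉ Sat(AG (syn → EX (¬syn ∧ rst))).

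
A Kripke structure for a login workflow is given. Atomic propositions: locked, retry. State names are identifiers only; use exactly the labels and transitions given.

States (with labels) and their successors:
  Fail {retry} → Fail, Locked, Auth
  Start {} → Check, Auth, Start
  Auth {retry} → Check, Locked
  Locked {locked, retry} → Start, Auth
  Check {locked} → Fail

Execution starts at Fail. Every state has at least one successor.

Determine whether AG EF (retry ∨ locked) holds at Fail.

States satisfying EF (retry ∨ locked): {Fail, Start, Auth, Locked, Check}.
States satisfying AG EF (retry ∨ locked): {Fail, Start, Auth, Locked, Check}.
Every state reachable from Fail satisfies EF (retry ∨ locked).
Fail ∈ Sat(AG EF (retry ∨ locked)).

Holds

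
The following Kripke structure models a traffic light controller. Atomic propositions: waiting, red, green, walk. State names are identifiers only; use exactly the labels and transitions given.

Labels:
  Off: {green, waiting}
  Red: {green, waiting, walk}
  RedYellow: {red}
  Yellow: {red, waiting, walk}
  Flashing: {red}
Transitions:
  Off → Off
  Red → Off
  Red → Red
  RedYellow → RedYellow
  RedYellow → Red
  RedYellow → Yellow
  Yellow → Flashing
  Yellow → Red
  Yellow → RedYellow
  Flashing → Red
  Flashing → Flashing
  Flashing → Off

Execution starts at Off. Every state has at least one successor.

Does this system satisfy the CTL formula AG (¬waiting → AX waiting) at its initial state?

Satisfied

States satisfying ¬waiting → AX waiting: {Off, Red, Yellow}.
States satisfying AG (¬waiting → AX waiting): {Off, Red}.
Every state reachable from Off satisfies ¬waiting → AX waiting.
Off ∈ Sat(AG (¬waiting → AX waiting)).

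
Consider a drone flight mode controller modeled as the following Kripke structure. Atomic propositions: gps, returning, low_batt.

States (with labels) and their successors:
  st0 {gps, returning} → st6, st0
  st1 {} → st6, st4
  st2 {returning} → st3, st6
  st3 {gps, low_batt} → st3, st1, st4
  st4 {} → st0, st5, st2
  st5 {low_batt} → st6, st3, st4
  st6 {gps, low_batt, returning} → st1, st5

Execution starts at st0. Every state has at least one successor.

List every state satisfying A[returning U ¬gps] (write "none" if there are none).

States satisfying returning: {st0, st2, st6}.
States satisfying ¬gps: {st1, st2, st4, st5}.
States satisfying A[returning U ¬gps]: {st1, st2, st4, st5, st6}.

{st1, st2, st4, st5, st6}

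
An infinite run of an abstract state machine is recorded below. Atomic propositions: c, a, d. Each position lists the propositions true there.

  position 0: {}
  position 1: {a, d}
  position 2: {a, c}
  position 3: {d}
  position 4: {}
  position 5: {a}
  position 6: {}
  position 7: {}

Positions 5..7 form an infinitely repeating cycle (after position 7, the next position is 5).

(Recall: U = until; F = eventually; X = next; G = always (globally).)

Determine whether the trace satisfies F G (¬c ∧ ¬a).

Violated

G (¬c ∧ ¬a) is false at every position 0..7, so it never becomes true and F G (¬c ∧ ¬a) fails.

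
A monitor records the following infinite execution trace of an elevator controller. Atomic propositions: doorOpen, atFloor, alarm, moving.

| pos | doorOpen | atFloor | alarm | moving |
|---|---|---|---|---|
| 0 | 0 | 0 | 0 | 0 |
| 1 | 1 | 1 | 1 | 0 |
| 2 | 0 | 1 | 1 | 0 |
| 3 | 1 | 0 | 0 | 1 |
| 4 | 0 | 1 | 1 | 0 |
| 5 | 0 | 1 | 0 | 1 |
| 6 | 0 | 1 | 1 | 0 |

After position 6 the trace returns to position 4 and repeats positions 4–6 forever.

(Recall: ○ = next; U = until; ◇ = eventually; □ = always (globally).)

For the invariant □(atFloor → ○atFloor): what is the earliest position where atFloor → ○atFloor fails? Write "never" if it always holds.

2

Check atFloor → ○atFloor at each position in order: 0 ✓, 1 ✓.
At position 2 the labels are {alarm, atFloor} and the next position 3 has {doorOpen, moving}, so atFloor → ○atFloor is false there. This is the first violation.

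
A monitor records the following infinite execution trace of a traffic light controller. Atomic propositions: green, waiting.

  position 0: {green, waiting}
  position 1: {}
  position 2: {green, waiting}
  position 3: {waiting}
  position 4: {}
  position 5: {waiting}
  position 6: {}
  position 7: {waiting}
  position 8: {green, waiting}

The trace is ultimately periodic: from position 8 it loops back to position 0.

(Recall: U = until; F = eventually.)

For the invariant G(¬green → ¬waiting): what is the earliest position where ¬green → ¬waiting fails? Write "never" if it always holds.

Check ¬green → ¬waiting at each position in order: 0 ✓, 1 ✓, 2 ✓.
At position 3 the labels are {waiting}, so ¬green → ¬waiting is false there. This is the first violation.

3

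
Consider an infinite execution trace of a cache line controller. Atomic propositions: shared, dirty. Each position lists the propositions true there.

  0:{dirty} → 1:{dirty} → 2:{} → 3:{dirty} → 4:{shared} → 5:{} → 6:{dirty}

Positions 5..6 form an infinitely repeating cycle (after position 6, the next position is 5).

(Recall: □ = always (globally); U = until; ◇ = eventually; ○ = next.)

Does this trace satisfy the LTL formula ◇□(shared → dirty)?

Yes

□(shared → dirty) holds at position 5, which is reachable from 0, so ◇□(shared → dirty) holds.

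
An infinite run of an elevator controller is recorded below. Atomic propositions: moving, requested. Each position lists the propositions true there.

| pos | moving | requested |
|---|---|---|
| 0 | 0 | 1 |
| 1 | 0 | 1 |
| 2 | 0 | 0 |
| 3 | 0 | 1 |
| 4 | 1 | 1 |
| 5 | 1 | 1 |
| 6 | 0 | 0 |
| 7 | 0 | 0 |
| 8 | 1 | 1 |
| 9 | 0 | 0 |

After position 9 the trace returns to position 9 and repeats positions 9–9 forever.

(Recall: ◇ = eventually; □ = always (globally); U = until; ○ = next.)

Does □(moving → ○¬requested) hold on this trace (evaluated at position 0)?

moving → ○¬requested must hold at every position from 0 onward. It fails at position 4, so □(moving → ○¬requested) is false.
Positions where moving holds: 4, 5, 8.
Check ○¬requested at each: 4→fails, 5→ok, 8→ok.

No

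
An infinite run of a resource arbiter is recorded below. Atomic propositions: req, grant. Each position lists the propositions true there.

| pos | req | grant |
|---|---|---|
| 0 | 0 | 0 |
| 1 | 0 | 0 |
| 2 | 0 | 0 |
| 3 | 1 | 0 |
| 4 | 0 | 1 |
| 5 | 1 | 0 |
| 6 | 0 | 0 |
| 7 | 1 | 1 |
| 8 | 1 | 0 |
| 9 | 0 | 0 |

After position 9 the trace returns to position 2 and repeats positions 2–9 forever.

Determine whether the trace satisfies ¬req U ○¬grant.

Walking from position 0: ○¬grant first holds at position 0, and ¬req holds at every earlier position along the way, so ¬req U ○¬grant holds.

Holds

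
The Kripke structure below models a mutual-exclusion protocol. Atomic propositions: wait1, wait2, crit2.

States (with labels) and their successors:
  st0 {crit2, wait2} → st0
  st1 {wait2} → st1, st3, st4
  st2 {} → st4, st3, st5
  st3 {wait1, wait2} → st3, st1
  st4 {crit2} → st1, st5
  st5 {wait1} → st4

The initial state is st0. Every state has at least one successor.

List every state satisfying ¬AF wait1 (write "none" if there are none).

States satisfying wait1: {st3, st5}.
States satisfying AF wait1: {st3, st5}.
States satisfying ¬AF wait1: {st0, st1, st2, st4}.

{st0, st1, st2, st4}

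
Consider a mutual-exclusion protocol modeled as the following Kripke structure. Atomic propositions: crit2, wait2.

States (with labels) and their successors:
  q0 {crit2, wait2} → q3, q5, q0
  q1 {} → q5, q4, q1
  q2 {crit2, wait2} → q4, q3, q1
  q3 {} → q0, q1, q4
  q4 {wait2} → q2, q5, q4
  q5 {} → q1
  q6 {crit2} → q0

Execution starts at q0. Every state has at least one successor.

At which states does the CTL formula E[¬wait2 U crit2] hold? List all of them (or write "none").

{q0, q2, q3, q6}

States satisfying ¬wait2: {q1, q3, q5, q6}.
States satisfying crit2: {q0, q2, q6}.
States satisfying E[¬wait2 U crit2]: {q0, q2, q3, q6}.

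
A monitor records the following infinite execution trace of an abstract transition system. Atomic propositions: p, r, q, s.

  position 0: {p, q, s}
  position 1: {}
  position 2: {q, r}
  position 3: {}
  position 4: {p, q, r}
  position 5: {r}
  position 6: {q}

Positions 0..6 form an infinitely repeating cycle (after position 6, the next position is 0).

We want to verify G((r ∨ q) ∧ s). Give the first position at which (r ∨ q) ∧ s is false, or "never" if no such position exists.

Check (r ∨ q) ∧ s at each position in order: 0 ✓.
At position 1 the labels are {}, so (r ∨ q) ∧ s is false there. This is the first violation.

1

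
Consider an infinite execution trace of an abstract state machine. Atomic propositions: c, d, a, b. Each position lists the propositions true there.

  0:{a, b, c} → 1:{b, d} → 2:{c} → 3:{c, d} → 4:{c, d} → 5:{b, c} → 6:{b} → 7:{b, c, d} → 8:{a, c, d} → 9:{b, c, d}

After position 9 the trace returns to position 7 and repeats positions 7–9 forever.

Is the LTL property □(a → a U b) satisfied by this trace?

Holds

a → a U b holds at every position 0..9, and those are all positions ever visited, so □(a → a U b) holds.
Positions where a holds: 0, 8.
Check a U b at each: 0→ok, 8→ok.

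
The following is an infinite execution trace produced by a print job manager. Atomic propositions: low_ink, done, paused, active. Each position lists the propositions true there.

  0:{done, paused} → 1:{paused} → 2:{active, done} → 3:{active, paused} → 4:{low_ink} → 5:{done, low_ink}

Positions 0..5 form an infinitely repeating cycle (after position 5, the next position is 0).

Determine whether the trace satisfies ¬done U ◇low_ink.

Yes

Walking from position 0: ◇low_ink first holds at position 0, and ¬done holds at every earlier position along the way, so ¬done U ◇low_ink holds.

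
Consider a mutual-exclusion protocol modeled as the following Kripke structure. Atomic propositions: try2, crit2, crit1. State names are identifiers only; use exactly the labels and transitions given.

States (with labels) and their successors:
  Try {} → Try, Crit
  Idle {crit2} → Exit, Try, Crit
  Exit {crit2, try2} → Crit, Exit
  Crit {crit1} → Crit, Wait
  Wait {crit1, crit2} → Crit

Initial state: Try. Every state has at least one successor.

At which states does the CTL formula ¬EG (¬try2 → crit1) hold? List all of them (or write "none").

{Try, Idle}

States satisfying ¬try2 → crit1: {Exit, Crit, Wait}.
States satisfying EG (¬try2 → crit1): {Exit, Crit, Wait}.
States satisfying ¬EG (¬try2 → crit1): {Try, Idle}.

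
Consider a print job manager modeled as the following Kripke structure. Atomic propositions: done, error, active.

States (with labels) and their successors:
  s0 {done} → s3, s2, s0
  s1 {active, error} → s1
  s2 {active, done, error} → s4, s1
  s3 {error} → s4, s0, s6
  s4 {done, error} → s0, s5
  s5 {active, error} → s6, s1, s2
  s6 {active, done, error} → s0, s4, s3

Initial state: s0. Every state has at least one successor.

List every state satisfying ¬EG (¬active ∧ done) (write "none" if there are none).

States satisfying ¬active ∧ done: {s0, s4}.
States satisfying EG (¬active ∧ done): {s0, s4}.
States satisfying ¬EG (¬active ∧ done): {s1, s2, s3, s5, s6}.

{s1, s2, s3, s5, s6}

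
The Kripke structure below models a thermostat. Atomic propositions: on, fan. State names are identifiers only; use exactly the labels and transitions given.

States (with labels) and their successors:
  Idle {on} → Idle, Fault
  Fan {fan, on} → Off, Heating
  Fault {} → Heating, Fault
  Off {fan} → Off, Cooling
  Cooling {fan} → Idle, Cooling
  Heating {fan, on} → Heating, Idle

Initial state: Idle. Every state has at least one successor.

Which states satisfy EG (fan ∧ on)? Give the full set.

{Fan, Heating}

States satisfying fan ∧ on: {Fan, Heating}.
States satisfying EG (fan ∧ on): {Fan, Heating}.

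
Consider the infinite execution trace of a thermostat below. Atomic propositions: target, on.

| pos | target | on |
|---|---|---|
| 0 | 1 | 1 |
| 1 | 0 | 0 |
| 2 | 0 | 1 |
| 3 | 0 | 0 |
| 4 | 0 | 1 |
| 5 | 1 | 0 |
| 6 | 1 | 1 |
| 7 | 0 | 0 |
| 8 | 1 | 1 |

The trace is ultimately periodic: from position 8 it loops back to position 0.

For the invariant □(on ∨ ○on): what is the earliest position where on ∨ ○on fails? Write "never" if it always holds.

on ∨ ○on holds at every position 0..8, and those are all the positions the trace ever visits, so the invariant □(on ∨ ○on) is never violated.

never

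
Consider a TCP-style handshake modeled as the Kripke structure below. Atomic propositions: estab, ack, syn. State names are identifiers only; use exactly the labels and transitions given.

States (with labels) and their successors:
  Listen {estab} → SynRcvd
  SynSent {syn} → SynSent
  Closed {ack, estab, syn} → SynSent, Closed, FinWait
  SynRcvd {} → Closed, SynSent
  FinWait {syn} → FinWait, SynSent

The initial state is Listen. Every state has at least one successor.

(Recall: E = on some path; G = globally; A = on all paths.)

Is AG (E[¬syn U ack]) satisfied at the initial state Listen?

No

States satisfying E[¬syn U ack]: {Listen, Closed, SynRcvd}.
States satisfying AG (E[¬syn U ack]): ∅.
FinWait is reachable from Listen and violates E[¬syn U ack], so AG fails at Listen.
Listen ∉ Sat(AG (E[¬syn U ack])).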